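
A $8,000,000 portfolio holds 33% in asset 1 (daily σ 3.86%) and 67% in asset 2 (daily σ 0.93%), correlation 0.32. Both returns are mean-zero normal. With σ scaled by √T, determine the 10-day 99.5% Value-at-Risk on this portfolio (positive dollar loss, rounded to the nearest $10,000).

σ_p = √(0.33²·3.86² + 0.67²·0.93² + 2·0.32·0.33·0.67·3.86·0.93) = 1.587%.
σ_{10d} = 1.587% × √10 = 5.019%.
z(99.5%) = 2.576.
VaR = 2.576 × 5.019% = 12.929%; on $8,000,000 that is $1,034,320.

$1,030,000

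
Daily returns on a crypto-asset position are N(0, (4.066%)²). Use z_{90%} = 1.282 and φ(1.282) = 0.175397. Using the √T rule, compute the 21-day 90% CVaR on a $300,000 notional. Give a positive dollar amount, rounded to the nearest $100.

$98,000

σ_{21d} = 4.066% × √21 = 18.633%.
ES multiplier = φ(z)/(1−α) = 0.175397/0.1 = 1.754.
ES = 18.633% × 1.754 = 32.682%; on $300,000: $98,046.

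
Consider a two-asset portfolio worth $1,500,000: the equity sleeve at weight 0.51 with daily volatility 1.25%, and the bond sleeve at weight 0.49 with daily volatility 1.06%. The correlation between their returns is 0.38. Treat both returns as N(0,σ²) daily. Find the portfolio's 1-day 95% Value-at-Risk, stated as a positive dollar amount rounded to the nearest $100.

σ_p² = 0.51²·1.25² + 0.49²·1.06² + 2·0.38·0.51·0.49·1.25·1.06 = 0.9278 (%²).
σ_p = √0.9278 = 0.963%.
At 95%, z = 1.645.
VaR = 1.645 × 0.963% = 1.584%; on $1,500,000 that is $23,760.

$23,800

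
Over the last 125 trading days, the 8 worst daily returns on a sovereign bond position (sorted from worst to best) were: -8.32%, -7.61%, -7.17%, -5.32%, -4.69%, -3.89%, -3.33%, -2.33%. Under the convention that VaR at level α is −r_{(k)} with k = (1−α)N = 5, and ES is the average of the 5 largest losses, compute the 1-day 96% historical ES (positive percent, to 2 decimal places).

The 5 worst returns sum to -33.11%.
ES = −(-33.11%) / 5 = 6.622% ≈ 6.62%.

6.62%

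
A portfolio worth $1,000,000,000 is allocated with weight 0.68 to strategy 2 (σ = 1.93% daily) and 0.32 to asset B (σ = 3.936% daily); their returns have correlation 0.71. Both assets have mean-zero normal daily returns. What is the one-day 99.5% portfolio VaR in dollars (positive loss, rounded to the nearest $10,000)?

$61,260,000

σ_p² = 0.68²·1.93² + 0.32²·3.936² + 2·0.71·0.68·0.32·1.93·3.936 = 5.6560 (%²).
σ_p = √5.6560 = 2.378%.
At 99.5%, z = 2.576.
VaR = 2.576 × 2.378% = 6.126%; on $1,000,000,000 that is $61,260,000.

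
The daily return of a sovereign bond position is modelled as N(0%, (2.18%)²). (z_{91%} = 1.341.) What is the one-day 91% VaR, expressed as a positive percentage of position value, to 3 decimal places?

VaR = z·σ = 1.341 × 2.18% = 2.923%.

2.923%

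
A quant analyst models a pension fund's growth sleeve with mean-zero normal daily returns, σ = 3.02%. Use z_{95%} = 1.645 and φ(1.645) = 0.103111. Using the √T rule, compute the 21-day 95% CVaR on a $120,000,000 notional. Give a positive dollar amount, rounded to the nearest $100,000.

σ_{21d} = 3.02% × √21 = 13.839%.
ES multiplier = φ(z)/(1−α) = 0.103111/0.05 = 2.062.
ES = 13.839% × 2.062 = 28.536%; on $120,000,000: $34,243,200.

$34,200,000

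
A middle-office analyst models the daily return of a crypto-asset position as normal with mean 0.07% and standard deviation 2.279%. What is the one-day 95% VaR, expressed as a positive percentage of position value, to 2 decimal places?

3.68%

At 95% one-sided, z = 1.645.
VaR = −μ + z·σ = −(0.07%) + 1.645 × 2.279% = 3.679%.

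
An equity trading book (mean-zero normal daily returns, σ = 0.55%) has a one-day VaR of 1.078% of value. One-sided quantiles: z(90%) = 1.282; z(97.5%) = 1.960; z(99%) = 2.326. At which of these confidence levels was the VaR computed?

97.5%

Implied z = VaR/σ = 1.078 / 0.55 = 1.960.
This matches z(97.5%) = 1.960.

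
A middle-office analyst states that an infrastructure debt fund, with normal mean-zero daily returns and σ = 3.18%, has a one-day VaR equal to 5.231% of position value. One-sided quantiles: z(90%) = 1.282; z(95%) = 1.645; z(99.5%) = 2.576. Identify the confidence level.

95%

Implied z = VaR/σ = 5.231 / 3.18 = 1.645.
This matches z(95%) = 1.645.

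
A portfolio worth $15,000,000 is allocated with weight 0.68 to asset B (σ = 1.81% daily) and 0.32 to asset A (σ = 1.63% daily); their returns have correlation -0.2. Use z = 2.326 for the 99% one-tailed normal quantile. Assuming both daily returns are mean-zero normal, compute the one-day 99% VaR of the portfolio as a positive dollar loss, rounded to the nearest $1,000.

σ_p² = 0.68²·1.81² + 0.32²·1.63² + 2·-0.2·0.68·0.32·1.81·1.63 = 1.5301 (%²).
σ_p = √1.5301 = 1.237%.
VaR = 2.326 × 1.237% = 2.877%; on $15,000,000 that is $431,550.

$432,000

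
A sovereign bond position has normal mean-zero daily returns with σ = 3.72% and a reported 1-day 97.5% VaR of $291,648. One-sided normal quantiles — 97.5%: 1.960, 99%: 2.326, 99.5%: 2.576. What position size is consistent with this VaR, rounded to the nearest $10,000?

$4,000,000

VaR as a fraction of value: z·σ = 1.960 × 3.72% = 7.2912%.
Position = $291,648 / 0.072912 = $4,000,000.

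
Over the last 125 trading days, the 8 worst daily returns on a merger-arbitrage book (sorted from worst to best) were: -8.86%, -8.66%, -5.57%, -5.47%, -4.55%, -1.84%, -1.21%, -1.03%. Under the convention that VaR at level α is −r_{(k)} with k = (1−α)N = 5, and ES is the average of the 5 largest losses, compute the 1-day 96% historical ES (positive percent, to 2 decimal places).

6.62%

The 5 worst returns sum to -33.11%.
ES = −(-33.11%) / 5 = 6.622% ≈ 6.62%.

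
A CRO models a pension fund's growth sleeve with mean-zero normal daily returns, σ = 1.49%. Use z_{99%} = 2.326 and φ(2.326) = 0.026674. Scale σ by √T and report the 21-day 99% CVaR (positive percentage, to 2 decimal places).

σ_{21d} = 1.49% × √21 = 6.828%.
ES multiplier = φ(z)/(1−α) = 0.026674/0.01 = 2.667.
ES = 6.828% × 2.667 = 18.210%.

18.21%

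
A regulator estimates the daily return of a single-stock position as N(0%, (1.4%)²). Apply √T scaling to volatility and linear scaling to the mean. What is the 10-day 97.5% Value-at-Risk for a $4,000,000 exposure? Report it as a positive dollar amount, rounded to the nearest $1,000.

$347,000

At 97.5%, z = 1.960.
σ_{10d} = 1.4% × √10 = 4.427%.
VaR = 1.960 × 4.427% = 8.677%.
On $4,000,000: 0.08677 × $4,000,000 = $347,080.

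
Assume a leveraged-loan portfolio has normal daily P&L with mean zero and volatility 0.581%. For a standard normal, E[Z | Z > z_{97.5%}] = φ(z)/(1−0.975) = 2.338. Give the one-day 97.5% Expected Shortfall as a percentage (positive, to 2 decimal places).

1.36%

ES = 0.581% × 2.338 = 1.358%.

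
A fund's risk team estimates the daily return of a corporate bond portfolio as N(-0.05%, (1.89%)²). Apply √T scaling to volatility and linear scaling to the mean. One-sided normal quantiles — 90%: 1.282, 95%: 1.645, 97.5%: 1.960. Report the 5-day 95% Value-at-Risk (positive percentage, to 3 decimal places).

σ_{5d} = 1.89% × √5 = 4.226%; μ_{5d} = 5 × -0.05% = -0.250%.
VaR = −(-0.250%) + 1.645 × 4.226% = 7.202%.

7.202%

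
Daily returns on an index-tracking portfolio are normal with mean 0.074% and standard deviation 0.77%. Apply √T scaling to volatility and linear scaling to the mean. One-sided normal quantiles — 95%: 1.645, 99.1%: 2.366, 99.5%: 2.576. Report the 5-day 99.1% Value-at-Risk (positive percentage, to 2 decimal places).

3.70%

σ_{5d} = 0.77% × √5 = 1.722%; μ_{5d} = 5 × 0.074% = 0.370%.
VaR = −(0.370%) + 2.366 × 1.722% = 3.704%.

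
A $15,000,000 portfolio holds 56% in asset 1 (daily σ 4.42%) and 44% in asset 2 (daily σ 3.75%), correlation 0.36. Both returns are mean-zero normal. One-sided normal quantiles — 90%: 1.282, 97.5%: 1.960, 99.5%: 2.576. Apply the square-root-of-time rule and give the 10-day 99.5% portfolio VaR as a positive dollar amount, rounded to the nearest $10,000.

σ_p = √(0.56²·4.42² + 0.44²·3.75² + 2·0.36·0.56·0.44·4.42·3.75) = 3.434%.
σ_{10d} = 3.434% × √10 = 10.859%.
VaR = 2.576 × 10.859% = 27.973%; on $15,000,000 that is $4,195,950.

$4,200,000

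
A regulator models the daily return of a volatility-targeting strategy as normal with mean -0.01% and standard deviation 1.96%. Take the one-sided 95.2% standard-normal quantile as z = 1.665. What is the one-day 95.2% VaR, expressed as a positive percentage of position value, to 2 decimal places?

3.27%

VaR = −μ + z·σ = −(-0.01%) + 1.665 × 1.96% = 3.273%.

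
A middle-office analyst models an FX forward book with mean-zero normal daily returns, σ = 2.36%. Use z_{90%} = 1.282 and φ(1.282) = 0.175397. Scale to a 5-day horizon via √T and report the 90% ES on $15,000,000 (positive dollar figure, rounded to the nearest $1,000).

$1,388,000

σ_{5d} = 2.36% × √5 = 5.277%.
ES multiplier = φ(z)/(1−α) = 0.175397/0.1 = 1.754.
ES = 5.277% × 1.754 = 9.256%; on $15,000,000: $1,388,400.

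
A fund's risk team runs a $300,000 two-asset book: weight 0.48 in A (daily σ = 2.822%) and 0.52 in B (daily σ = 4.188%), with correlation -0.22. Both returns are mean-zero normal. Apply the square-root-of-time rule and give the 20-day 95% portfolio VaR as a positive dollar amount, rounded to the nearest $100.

$50,700

σ_p = √(0.48²·2.822² + 0.52²·4.188² + 2·-0.22·0.48·0.52·2.822·4.188) = 2.298%.
σ_{20d} = 2.298% × √20 = 10.277%.
z(95%) = 1.645.
VaR = 1.645 × 10.277% = 16.906%; on $300,000 that is $50,718.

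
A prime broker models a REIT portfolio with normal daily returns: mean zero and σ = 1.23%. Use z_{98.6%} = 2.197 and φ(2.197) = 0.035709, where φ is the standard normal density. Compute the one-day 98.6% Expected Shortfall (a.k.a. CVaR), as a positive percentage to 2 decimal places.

3.14%

Tail multiplier: φ(z)/(1−α) = 0.035709 / 0.014 = 2.551.
ES = 1.23% × 2.551 = 3.138%.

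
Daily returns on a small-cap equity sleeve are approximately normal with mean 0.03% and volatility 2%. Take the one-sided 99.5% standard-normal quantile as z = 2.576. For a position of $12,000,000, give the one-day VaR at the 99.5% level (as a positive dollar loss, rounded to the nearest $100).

VaR = −μ + z·σ = −(0.03%) + 2.576 × 2% = 5.122%.
On $12,000,000: 0.05122 × $12,000,000 = $614,640.

$614,600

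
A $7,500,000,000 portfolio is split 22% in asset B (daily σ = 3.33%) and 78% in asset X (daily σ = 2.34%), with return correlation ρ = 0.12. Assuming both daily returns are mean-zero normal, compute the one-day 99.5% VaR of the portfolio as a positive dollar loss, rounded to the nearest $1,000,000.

$395,000,000

σ_p² = 0.22²·3.33² + 0.78²·2.34² + 2·0.12·0.22·0.78·3.33·2.34 = 4.1890 (%²).
σ_p = √4.1890 = 2.047%.
At 99.5%, z = 2.576.
VaR = 2.576 × 2.047% = 5.273%; on $7,500,000,000 that is $395,475,000.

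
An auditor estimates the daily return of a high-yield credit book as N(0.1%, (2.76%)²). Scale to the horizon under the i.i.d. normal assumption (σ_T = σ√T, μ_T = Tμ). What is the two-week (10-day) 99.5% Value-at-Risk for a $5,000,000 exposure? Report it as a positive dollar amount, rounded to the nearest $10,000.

$1,070,000

At 99.5%, z = 2.576.
σ_{10d} = 2.76% × √10 = 8.728%; μ_{10d} = 10 × 0.1% = 1.000%.
VaR = −(1.000%) + 2.576 × 8.728% = 21.483%.
On $5,000,000: 0.21483 × $5,000,000 = $1,074,150.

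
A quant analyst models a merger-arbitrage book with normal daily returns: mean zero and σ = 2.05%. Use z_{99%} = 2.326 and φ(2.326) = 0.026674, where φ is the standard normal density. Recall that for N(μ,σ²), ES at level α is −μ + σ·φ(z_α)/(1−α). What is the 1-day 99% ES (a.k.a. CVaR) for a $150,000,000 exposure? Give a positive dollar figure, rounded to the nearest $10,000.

Tail multiplier: φ(z)/(1−α) = 0.026674 / 0.01 = 2.667.
ES = 2.05% × 2.667 = 5.467%.
On $150,000,000: 0.05467 × $150,000,000 = $8,200,500.

$8,200,000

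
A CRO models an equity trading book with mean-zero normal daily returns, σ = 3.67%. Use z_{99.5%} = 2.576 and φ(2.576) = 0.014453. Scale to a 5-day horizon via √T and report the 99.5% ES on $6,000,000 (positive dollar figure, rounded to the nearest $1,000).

$1,423,000

σ_{5d} = 3.67% × √5 = 8.206%.
ES multiplier = φ(z)/(1−α) = 0.014453/0.005 = 2.891.
ES = 8.206% × 2.891 = 23.724%; on $6,000,000: $1,423,440.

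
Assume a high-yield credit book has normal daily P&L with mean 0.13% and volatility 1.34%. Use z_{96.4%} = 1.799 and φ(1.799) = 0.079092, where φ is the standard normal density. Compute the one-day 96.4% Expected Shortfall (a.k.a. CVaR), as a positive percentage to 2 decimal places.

2.81%

Tail multiplier: φ(z)/(1−α) = 0.079092 / 0.036 = 2.197.
ES = −(0.13%) + 1.34% × 2.197 = 2.814%.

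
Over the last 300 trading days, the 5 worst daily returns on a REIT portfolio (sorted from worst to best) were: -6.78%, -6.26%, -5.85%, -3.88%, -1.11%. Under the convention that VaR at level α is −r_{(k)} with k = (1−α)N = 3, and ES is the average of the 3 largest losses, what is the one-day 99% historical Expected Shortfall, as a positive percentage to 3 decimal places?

The 3 worst returns sum to -18.89%.
ES = −(-18.89%) / 3 = 6.2966…% ≈ 6.297%.

6.297%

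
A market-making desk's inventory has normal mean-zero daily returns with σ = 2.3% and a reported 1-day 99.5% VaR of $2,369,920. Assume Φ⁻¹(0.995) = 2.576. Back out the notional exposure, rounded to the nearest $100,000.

$40,000,000

VaR as a fraction of value: z·σ = 2.576 × 2.3% = 5.9248%.
Position = $2,369,920 / 0.059248 = $40,000,000.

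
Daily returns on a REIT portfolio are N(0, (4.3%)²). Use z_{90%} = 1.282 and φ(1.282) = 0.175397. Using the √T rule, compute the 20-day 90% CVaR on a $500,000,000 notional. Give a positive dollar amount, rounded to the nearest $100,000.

σ_{20d} = 4.3% × √20 = 19.230%.
ES multiplier = φ(z)/(1−α) = 0.175397/0.1 = 1.754.
ES = 19.230% × 1.754 = 33.729%; on $500,000,000: $168,645,000.

$168,600,000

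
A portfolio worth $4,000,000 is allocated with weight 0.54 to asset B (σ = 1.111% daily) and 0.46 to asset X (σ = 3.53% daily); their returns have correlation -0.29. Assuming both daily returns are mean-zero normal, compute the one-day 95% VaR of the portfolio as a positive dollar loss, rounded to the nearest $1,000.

σ_p² = 0.54²·1.111² + 0.46²·3.53² + 2·-0.29·0.54·0.46·1.111·3.53 = 2.4316 (%²).
σ_p = √2.4316 = 1.559%.
At 95%, z = 1.645.
VaR = 1.645 × 1.559% = 2.565%; on $4,000,000 that is $102,600.

$103,000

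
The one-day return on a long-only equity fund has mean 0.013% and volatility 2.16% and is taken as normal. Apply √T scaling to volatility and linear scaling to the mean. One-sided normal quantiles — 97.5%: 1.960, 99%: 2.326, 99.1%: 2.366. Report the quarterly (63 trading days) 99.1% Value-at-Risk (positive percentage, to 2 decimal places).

39.74%

σ_{63d} = 2.16% × √63 = 17.144%; μ_{63d} = 63 × 0.013% = 0.819%.
VaR = −(0.819%) + 2.366 × 17.144% = 39.744%.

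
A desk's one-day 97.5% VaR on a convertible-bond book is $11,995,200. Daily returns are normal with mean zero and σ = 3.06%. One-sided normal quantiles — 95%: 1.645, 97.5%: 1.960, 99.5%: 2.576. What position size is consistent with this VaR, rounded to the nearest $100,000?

$200,000,000

VaR as a fraction of value: z·σ = 1.960 × 3.06% = 5.9976%.
Position = $11,995,200 / 0.059976 = $200,000,000.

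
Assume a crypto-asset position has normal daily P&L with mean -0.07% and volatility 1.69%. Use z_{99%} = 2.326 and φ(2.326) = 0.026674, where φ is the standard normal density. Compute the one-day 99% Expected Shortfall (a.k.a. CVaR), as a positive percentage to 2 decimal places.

4.58%

Tail multiplier: φ(z)/(1−α) = 0.026674 / 0.01 = 2.667.
ES = −(-0.07%) + 1.69% × 2.667 = 4.577%.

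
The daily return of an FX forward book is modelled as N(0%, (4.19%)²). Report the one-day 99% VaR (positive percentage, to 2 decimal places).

At 99% one-sided, z = 2.326.
VaR = z·σ = 2.326 × 4.19% = 9.746%.

9.75%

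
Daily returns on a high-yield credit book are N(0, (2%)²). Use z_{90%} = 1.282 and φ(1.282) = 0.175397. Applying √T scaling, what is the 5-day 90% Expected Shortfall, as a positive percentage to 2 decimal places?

σ_{5d} = 2% × √5 = 4.472%.
ES multiplier = φ(z)/(1−α) = 0.175397/0.1 = 1.754.
ES = 4.472% × 1.754 = 7.844%.

7.84%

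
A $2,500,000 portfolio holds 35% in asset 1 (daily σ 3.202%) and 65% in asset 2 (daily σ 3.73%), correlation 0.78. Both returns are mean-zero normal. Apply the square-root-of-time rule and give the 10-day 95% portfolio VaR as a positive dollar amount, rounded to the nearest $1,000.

$439,000

σ_p = √(0.35²·3.202² + 0.65²·3.73² + 2·0.78·0.35·0.65·3.202·3.73) = 3.372%.
σ_{10d} = 3.372% × √10 = 10.663%.
z(95%) = 1.645.
VaR = 1.645 × 10.663% = 17.541%; on $2,500,000 that is $438,525.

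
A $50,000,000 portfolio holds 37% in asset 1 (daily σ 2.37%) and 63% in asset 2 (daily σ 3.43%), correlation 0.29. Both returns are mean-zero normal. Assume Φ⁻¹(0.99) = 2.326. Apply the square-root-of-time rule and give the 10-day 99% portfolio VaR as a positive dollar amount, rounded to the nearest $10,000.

$9,400,000

σ_p = √(0.37²·2.37² + 0.63²·3.43² + 2·0.29·0.37·0.63·2.37·3.43) = 2.557%.
σ_{10d} = 2.557% × √10 = 8.086%.
VaR = 2.326 × 8.086% = 18.808%; on $50,000,000 that is $9,404,000.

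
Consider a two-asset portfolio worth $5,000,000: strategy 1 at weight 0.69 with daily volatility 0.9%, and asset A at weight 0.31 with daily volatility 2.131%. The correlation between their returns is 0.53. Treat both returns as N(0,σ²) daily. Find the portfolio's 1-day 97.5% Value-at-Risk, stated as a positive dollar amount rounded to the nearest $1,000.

σ_p² = 0.69²·0.9² + 0.31²·2.131² + 2·0.53·0.69·0.31·0.9·2.131 = 1.2569 (%²).
σ_p = √1.2569 = 1.121%.
At 97.5%, z = 1.960.
VaR = 1.960 × 1.121% = 2.197%; on $5,000,000 that is $109,850.

$110,000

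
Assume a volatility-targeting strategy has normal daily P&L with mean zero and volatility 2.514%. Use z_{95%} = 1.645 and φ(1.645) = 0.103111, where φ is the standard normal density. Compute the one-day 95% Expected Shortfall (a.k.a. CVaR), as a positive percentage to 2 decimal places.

5.18%

Tail multiplier: φ(z)/(1−α) = 0.103111 / 0.05 = 2.062.
ES = 2.514% × 2.062 = 5.184%.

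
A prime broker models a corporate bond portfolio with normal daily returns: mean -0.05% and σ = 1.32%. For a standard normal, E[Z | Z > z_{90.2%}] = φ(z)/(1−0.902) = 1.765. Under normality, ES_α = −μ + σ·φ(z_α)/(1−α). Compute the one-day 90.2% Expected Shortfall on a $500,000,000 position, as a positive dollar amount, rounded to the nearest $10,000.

$11,900,000

ES = −(-0.05%) + 1.32% × 1.765 = 2.380%.
On $500,000,000: 0.02380 × $500,000,000 = $11,900,000.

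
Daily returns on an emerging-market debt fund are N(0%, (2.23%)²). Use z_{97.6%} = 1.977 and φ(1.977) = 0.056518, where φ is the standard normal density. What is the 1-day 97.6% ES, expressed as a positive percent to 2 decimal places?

Tail multiplier: φ(z)/(1−α) = 0.056518 / 0.024 = 2.355.
ES = 2.23% × 2.355 = 5.252%.

5.25%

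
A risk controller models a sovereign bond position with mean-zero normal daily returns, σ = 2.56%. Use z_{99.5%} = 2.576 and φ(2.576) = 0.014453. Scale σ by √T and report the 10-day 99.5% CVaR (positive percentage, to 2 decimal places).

σ_{10d} = 2.56% × √10 = 8.095%.
ES multiplier = φ(z)/(1−α) = 0.014453/0.005 = 2.891.
ES = 8.095% × 2.891 = 23.403%.

23.40%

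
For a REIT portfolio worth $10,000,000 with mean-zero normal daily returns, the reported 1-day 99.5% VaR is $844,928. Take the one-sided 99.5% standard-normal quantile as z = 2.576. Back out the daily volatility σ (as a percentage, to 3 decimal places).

VaR as a fraction: $844,928 / $10,000,000 = 8.449%.
σ = VaR / z = 8.449% / 2.576 = 3.280%.

3.280%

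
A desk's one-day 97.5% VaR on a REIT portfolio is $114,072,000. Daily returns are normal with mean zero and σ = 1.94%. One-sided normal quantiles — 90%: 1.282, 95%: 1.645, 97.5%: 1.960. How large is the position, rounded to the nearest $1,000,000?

$3,000,000,000

VaR as a fraction of value: z·σ = 1.960 × 1.94% = 3.8024%.
Position = $114,072,000 / 0.038024 = $3,000,000,000.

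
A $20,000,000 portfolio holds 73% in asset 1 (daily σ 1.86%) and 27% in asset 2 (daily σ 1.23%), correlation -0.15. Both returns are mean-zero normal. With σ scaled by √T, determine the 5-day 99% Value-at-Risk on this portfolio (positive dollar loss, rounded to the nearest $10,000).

σ_p = √(0.73²·1.86² + 0.27²·1.23² + 2·-0.15·0.73·0.27·1.86·1.23) = 1.349%.
σ_{5d} = 1.349% × √5 = 3.016%.
z(99%) = 2.326.
VaR = 2.326 × 3.016% = 7.015%; on $20,000,000 that is $1,403,000.

$1,400,000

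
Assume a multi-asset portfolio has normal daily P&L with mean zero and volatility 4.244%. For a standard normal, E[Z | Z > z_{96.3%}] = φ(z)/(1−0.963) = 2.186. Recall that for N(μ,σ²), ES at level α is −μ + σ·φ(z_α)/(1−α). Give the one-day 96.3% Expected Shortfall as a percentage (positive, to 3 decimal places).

9.277%

ES = 4.244% × 2.186 = 9.277%.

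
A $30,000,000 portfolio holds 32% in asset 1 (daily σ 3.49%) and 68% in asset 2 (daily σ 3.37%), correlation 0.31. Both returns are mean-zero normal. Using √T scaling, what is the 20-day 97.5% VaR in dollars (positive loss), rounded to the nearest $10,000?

σ_p = √(0.32²·3.49² + 0.68²·3.37² + 2·0.31·0.32·0.68·3.49·3.37) = 2.843%.
σ_{20d} = 2.843% × √20 = 12.714%.
z(97.5%) = 1.960.
VaR = 1.960 × 12.714% = 24.919%; on $30,000,000 that is $7,475,700.

$7,480,000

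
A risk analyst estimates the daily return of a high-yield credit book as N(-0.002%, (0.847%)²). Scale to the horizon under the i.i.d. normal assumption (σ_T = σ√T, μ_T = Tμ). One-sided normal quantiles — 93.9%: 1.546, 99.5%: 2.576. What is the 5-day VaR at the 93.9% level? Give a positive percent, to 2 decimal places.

σ_{5d} = 0.847% × √5 = 1.894%; μ_{5d} = 5 × -0.002% = -0.010%.
VaR = −(-0.010%) + 1.546 × 1.894% = 2.938%.

2.94%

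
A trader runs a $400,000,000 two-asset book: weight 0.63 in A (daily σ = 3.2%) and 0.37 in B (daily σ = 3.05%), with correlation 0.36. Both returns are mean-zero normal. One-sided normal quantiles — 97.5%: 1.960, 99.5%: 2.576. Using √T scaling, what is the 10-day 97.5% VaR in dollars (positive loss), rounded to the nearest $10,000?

σ_p = √(0.63²·3.2² + 0.37²·3.05² + 2·0.36·0.63·0.37·3.2·3.05) = 2.641%.
σ_{10d} = 2.641% × √10 = 8.352%.
VaR = 1.960 × 8.352% = 16.370%; on $400,000,000 that is $65,480,000.

$65,480,000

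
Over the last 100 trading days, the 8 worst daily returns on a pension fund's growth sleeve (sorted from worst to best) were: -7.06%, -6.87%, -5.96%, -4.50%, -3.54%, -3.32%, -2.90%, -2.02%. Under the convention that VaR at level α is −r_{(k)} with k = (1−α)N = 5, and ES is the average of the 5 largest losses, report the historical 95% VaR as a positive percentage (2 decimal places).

3.54%

k = 5; the 5th lowest return is -3.54%, so VaR = 3.54%.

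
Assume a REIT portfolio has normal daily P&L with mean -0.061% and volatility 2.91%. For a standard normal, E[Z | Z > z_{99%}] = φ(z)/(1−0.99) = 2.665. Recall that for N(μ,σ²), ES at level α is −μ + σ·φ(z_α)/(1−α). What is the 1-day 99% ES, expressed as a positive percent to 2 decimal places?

ES = −(-0.061%) + 2.91% × 2.665 = 7.816%.

7.82%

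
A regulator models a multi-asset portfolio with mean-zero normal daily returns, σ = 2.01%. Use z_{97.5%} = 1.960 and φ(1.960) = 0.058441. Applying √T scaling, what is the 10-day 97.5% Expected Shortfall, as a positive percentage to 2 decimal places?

σ_{10d} = 2.01% × √10 = 6.356%.
ES multiplier = φ(z)/(1−α) = 0.058441/0.025 = 2.338.
ES = 6.356% × 2.338 = 14.860%.

14.86%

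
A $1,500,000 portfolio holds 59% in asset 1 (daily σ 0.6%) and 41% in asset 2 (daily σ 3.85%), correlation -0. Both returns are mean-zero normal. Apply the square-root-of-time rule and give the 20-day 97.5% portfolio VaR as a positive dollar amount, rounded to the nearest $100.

σ_p = √(0.59²·0.6² + 0.41²·3.85² + 2·-0·0.59·0.41·0.6·3.85) = 1.618%.
σ_{20d} = 1.618% × √20 = 7.236%.
z(97.5%) = 1.960.
VaR = 1.960 × 7.236% = 14.183%; on $1,500,000 that is $212,745.

$212,700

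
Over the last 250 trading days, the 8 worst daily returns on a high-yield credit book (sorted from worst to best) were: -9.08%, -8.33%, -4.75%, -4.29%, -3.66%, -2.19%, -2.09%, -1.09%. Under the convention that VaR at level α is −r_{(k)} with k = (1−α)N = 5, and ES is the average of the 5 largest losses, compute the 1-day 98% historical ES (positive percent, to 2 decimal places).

The 5 worst returns sum to -30.11%.
ES = −(-30.11%) / 5 = 6.022% ≈ 6.02%.

6.02%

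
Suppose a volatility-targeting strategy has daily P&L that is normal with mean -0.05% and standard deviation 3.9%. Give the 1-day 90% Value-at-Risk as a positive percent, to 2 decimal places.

5.05%

At 90% one-sided, z = 1.282.
VaR = −μ + z·σ = −(-0.05%) + 1.282 × 3.9% = 5.050%.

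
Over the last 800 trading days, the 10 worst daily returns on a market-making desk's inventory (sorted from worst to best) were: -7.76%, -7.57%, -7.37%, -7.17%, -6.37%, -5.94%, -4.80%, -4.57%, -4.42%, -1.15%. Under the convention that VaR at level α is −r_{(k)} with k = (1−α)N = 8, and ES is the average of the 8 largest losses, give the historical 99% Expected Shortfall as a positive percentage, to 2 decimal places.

6.44%

The 8 worst returns sum to -51.55%.
ES = −(-51.55%) / 8 = 6.44375% ≈ 6.44%.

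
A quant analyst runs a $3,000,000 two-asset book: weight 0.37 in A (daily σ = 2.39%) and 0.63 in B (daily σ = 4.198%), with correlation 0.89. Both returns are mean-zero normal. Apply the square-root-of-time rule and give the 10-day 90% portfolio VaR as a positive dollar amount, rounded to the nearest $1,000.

σ_p = √(0.37²·2.39² + 0.63²·4.198² + 2·0.89·0.37·0.63·2.39·4.198) = 3.455%.
σ_{10d} = 3.455% × √10 = 10.926%.
z(90%) = 1.282.
VaR = 1.282 × 10.926% = 14.007%; on $3,000,000 that is $420,210.

$420,000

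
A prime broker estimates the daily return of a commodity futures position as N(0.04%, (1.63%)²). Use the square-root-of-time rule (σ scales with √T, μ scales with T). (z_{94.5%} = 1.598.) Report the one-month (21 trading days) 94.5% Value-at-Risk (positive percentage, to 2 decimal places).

11.10%

σ_{21d} = 1.63% × √21 = 7.470%; μ_{21d} = 21 × 0.04% = 0.840%.
VaR = −(0.840%) + 1.598 × 7.470% = 11.097%.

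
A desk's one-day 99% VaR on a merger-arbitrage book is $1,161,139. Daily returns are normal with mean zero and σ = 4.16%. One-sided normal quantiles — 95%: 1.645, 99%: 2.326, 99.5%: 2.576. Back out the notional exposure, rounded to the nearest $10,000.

$12,000,000

VaR as a fraction of value: z·σ = 2.326 × 4.16% = 9.67616%.
Position = $1,161,139 / 0.0967616 = $11,999,998.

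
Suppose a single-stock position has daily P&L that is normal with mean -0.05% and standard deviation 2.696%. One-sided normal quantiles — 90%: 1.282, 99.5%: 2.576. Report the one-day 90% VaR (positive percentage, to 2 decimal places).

VaR = −μ + z·σ = −(-0.05%) + 1.282 × 2.696% = 3.506%.

3.51%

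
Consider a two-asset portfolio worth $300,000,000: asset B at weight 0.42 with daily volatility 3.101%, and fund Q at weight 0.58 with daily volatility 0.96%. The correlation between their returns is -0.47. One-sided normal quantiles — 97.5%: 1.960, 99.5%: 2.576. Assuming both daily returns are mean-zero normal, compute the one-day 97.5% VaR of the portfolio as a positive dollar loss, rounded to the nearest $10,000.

$6,770,000

σ_p² = 0.42²·3.101² + 0.58²·0.96² + 2·-0.47·0.42·0.58·3.101·0.96 = 1.3246 (%²).
σ_p = √1.3246 = 1.151%.
VaR = 1.960 × 1.151% = 2.256%; on $300,000,000 that is $6,768,000.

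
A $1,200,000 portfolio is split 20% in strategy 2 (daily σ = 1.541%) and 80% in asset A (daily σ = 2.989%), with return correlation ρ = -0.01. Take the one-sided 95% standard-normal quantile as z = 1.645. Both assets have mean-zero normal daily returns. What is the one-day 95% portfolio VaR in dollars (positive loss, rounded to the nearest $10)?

σ_p² = 0.2²·1.541² + 0.8²·2.989² + 2·-0.01·0.2·0.8·1.541·2.989 = 5.7981 (%²).
σ_p = √5.7981 = 2.408%.
VaR = 1.645 × 2.408% = 3.961%; on $1,200,000 that is $47,532.

$47,530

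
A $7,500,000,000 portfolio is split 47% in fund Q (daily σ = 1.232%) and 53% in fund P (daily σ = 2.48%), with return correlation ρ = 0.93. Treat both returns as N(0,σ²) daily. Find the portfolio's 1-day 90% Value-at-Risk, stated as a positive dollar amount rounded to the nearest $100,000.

σ_p² = 0.47²·1.232² + 0.53²·2.48² + 2·0.93·0.47·0.53·1.232·2.48 = 3.4786 (%²).
σ_p = √3.4786 = 1.865%.
At 90%, z = 1.282.
VaR = 1.282 × 1.865% = 2.391%; on $7,500,000,000 that is $179,325,000.

$179,300,000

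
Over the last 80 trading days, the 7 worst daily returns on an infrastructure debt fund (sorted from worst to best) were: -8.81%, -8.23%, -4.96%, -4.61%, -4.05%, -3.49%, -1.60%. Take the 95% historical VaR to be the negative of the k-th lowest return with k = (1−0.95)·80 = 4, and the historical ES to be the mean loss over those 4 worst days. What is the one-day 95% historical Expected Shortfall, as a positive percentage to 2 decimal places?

6.65%

The 4 worst returns sum to -26.61%.
ES = −(-26.61%) / 4 = 6.6525% ≈ 6.65%.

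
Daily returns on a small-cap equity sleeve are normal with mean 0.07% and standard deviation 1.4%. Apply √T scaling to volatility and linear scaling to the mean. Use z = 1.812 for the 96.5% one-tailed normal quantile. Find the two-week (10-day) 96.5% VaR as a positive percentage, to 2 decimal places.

σ_{10d} = 1.4% × √10 = 4.427%; μ_{10d} = 10 × 0.07% = 0.700%.
VaR = −(0.700%) + 1.812 × 4.427% = 7.322%.

7.32%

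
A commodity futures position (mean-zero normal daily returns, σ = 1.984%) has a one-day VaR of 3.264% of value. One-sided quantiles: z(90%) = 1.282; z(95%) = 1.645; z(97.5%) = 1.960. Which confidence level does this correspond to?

95%

Implied z = VaR/σ = 3.264 / 1.984 = 1.645.
This matches z(95%) = 1.645.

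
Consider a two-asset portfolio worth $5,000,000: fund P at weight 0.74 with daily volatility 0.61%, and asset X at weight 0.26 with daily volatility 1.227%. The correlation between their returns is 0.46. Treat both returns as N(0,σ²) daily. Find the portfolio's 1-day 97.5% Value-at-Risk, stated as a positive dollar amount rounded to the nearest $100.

σ_p² = 0.74²·0.61² + 0.26²·1.227² + 2·0.46·0.74·0.26·0.61·1.227 = 0.4380 (%²).
σ_p = √0.4380 = 0.662%.
At 97.5%, z = 1.960.
VaR = 1.960 × 0.662% = 1.298%; on $5,000,000 that is $64,900.

$64,900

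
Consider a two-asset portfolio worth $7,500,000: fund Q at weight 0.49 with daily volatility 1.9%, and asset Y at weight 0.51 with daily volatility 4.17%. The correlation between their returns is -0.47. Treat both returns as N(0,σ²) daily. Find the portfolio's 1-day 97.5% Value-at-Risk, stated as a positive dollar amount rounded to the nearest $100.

σ_p² = 0.49²·1.9² + 0.51²·4.17² + 2·-0.47·0.49·0.51·1.9·4.17 = 3.5285 (%²).
σ_p = √3.5285 = 1.878%.
At 97.5%, z = 1.960.
VaR = 1.960 × 1.878% = 3.681%; on $7,500,000 that is $276,075.

$276,100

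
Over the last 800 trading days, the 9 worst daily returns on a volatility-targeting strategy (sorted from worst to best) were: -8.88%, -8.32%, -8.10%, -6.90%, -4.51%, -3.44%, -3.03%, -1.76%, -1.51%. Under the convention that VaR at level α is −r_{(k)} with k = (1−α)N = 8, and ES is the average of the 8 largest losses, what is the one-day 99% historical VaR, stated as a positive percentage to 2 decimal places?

k = 8; the 8th lowest return is -1.76%, so VaR = 1.76%.

1.76%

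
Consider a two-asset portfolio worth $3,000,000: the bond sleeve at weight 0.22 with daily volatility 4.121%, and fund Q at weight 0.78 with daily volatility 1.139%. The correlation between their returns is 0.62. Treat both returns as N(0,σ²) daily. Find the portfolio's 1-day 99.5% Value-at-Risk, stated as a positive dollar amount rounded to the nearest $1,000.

σ_p² = 0.22²·4.121² + 0.78²·1.139² + 2·0.62·0.22·0.78·4.121·1.139 = 2.6100 (%²).
σ_p = √2.6100 = 1.616%.
At 99.5%, z = 2.576.
VaR = 2.576 × 1.616% = 4.163%; on $3,000,000 that is $124,890.

$125,000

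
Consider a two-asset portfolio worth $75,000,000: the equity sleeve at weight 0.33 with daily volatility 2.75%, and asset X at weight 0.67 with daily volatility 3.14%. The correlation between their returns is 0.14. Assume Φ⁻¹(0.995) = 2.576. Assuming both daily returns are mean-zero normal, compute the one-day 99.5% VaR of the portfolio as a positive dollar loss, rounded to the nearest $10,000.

σ_p² = 0.33²·2.75² + 0.67²·3.14² + 2·0.14·0.33·0.67·2.75·3.14 = 5.7841 (%²).
σ_p = √5.7841 = 2.405%.
VaR = 2.576 × 2.405% = 6.195%; on $75,000,000 that is $4,646,250.

$4,650,000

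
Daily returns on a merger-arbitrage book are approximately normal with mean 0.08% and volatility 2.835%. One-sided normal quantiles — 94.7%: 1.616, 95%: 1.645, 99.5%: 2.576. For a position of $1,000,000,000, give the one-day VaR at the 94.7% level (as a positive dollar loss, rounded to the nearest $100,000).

$45,000,000

VaR = −μ + z·σ = −(0.08%) + 1.616 × 2.835% = 4.501%.
On $1,000,000,000: 0.04501 × $1,000,000,000 = $45,010,000.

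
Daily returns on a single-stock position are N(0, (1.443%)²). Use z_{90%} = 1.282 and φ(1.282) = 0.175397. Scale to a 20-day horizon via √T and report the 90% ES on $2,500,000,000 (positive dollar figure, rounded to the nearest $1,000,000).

σ_{20d} = 1.443% × √20 = 6.453%.
ES multiplier = φ(z)/(1−α) = 0.175397/0.1 = 1.754.
ES = 6.453% × 1.754 = 11.319%; on $2,500,000,000: $282,975,000.

$283,000,000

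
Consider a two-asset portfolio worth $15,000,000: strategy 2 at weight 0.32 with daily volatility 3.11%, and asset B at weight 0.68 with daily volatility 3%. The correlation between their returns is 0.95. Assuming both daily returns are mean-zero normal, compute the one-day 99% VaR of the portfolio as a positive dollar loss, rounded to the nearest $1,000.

σ_p² = 0.32²·3.11² + 0.68²·3² + 2·0.95·0.32·0.68·3.11·3 = 9.0094 (%²).
σ_p = √9.0094 = 3.002%.
At 99%, z = 2.326.
VaR = 2.326 × 3.002% = 6.983%; on $15,000,000 that is $1,047,450.

$1,047,000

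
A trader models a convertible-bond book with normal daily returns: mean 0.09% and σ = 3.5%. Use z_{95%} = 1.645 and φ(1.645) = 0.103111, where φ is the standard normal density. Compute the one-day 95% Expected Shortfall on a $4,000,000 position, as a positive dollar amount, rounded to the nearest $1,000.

Tail multiplier: φ(z)/(1−α) = 0.103111 / 0.05 = 2.062.
ES = −(0.09%) + 3.5% × 2.062 = 7.127%.
On $4,000,000: 0.07127 × $4,000,000 = $285,080.

$285,000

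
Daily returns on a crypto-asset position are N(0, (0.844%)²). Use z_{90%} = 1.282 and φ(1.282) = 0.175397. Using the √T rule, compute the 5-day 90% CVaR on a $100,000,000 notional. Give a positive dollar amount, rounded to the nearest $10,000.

$3,310,000

σ_{5d} = 0.844% × √5 = 1.887%.
ES multiplier = φ(z)/(1−α) = 0.175397/0.1 = 1.754.
ES = 1.887% × 1.754 = 3.310%; on $100,000,000: $3,310,000.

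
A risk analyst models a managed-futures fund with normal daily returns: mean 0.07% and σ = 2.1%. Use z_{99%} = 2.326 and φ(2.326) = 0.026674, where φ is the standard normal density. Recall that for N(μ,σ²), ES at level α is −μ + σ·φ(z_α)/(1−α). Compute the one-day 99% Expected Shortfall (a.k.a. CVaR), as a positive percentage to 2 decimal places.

Tail multiplier: φ(z)/(1−α) = 0.026674 / 0.01 = 2.667.
ES = −(0.07%) + 2.1% × 2.667 = 5.531%.

5.53%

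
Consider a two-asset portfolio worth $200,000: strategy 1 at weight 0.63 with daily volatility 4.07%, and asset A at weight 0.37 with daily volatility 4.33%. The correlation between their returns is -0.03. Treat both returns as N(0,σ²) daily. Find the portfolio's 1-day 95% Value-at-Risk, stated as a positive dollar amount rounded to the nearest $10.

σ_p² = 0.63²·4.07² + 0.37²·4.33² + 2·-0.03·0.63·0.37·4.07·4.33 = 8.8949 (%²).
σ_p = √8.8949 = 2.982%.
At 95%, z = 1.645.
VaR = 1.645 × 2.982% = 4.905%; on $200,000 that is $9,810.

$9,810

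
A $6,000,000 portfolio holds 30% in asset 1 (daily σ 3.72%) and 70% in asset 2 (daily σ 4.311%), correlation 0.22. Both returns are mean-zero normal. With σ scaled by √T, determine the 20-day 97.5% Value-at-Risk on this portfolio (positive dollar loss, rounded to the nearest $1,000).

$1,809,000

σ_p = √(0.3²·3.72² + 0.7²·4.311² + 2·0.22·0.3·0.7·3.72·4.311) = 3.440%.
σ_{20d} = 3.440% × √20 = 15.384%.
z(97.5%) = 1.960.
VaR = 1.960 × 15.384% = 30.153%; on $6,000,000 that is $1,809,180.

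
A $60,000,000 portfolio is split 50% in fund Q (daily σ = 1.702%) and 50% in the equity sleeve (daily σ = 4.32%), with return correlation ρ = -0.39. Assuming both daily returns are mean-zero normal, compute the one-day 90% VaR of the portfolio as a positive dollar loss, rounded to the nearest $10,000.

σ_p² = 0.5²·1.702² + 0.5²·4.32² + 2·-0.39·0.5·0.5·1.702·4.32 = 3.9560 (%²).
σ_p = √3.9560 = 1.989%.
At 90%, z = 1.282.
VaR = 1.282 × 1.989% = 2.550%; on $60,000,000 that is $1,530,000.

$1,530,000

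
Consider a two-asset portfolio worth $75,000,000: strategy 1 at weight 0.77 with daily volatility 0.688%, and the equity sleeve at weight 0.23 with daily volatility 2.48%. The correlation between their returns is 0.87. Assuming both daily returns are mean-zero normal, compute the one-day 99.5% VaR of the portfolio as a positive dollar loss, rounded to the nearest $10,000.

$2,060,000

σ_p² = 0.77²·0.688² + 0.23²·2.48² + 2·0.87·0.77·0.23·0.688·2.48 = 1.1318 (%²).
σ_p = √1.1318 = 1.064%.
At 99.5%, z = 2.576.
VaR = 2.576 × 1.064% = 2.741%; on $75,000,000 that is $2,055,750.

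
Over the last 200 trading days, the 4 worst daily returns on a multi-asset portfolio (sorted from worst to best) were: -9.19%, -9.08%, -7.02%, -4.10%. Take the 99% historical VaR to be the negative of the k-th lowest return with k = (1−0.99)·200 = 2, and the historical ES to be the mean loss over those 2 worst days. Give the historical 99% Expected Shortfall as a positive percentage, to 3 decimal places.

9.135%

The 2 worst returns sum to -18.27%.
ES = −(-18.27%) / 2 = 9.135%.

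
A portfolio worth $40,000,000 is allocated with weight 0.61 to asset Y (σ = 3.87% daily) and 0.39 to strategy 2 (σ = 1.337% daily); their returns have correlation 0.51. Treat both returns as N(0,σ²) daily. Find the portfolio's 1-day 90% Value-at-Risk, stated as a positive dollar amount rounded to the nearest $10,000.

σ_p² = 0.61²·3.87² + 0.39²·1.337² + 2·0.51·0.61·0.39·3.87·1.337 = 7.1004 (%²).
σ_p = √7.1004 = 2.665%.
At 90%, z = 1.282.
VaR = 1.282 × 2.665% = 3.417%; on $40,000,000 that is $1,366,800.

$1,370,000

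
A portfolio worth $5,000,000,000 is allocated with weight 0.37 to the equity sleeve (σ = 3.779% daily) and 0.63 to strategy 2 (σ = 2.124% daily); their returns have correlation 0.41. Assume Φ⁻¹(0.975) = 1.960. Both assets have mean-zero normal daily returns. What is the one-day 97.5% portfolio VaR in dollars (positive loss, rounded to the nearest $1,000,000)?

σ_p² = 0.37²·3.779² + 0.63²·2.124² + 2·0.41·0.37·0.63·3.779·2.124 = 5.2798 (%²).
σ_p = √5.2798 = 2.298%.
VaR = 1.960 × 2.298% = 4.504%; on $5,000,000,000 that is $225,200,000.

$225,000,000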